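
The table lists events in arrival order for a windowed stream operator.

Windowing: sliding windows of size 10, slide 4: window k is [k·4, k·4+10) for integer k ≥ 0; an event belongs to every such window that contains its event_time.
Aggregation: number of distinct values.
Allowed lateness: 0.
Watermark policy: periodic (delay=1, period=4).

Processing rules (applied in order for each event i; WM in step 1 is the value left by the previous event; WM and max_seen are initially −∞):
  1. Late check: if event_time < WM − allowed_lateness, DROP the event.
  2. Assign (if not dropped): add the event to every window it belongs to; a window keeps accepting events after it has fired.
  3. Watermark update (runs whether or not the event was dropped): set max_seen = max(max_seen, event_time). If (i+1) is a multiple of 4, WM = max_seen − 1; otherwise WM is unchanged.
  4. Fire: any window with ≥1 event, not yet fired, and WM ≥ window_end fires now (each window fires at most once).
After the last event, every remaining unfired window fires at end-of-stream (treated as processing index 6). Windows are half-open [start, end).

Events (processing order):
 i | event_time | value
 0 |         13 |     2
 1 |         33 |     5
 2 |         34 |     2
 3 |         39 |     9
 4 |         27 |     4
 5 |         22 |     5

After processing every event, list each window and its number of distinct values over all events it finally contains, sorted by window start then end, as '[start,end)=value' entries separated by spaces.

i=0 t=13 v=2: → [12,22),[8,18),[4,14); WM=−∞
i=1 t=33 v=5: → [32,42),[28,38),[24,34); WM=−∞
i=2 t=34 v=2: → [32,42),[28,38); WM=−∞
i=3 t=39 v=9: → [36,46),[32,42); WM=38; [4,14) fires=1 [8,18) fires=1 [12,22) fires=1 [24,34) fires=1 [28,38) fires=2
i=4 t=27 v=4: DROP (t<38-0); WM=38
i=5 t=22 v=5: DROP (t<38-0); WM=38

[4,14)=1 [8,18)=1 [12,22)=1 [24,34)=1 [28,38)=2 [32,42)=3 [36,46)=1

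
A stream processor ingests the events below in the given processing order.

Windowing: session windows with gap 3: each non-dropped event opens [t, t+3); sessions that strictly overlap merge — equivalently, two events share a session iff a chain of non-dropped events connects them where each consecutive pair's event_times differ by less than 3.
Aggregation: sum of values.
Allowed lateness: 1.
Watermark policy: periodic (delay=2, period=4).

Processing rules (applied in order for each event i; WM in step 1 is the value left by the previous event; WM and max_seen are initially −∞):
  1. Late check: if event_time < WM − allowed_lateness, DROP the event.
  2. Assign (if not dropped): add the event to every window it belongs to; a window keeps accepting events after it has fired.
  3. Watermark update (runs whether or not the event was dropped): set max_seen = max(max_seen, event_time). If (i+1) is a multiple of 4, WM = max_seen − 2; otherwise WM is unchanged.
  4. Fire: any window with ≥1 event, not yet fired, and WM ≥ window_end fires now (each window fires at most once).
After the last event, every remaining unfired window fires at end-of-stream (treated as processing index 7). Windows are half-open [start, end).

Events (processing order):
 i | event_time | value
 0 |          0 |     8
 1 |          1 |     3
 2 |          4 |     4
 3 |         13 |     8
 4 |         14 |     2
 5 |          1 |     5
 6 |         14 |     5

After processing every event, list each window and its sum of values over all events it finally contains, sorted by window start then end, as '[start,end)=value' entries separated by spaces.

[0,4)=11 [4,7)=4 [13,17)=15

i=0 t=0 v=8: → [0,3); WM=−∞
i=1 t=1 v=3: → [0,4); WM=−∞
i=2 t=4 v=4: → [4,7); WM=−∞
i=3 t=13 v=8: → [13,16); WM=11
i=4 t=14 v=2: → [13,17); WM=11
i=5 t=1 v=5: DROP (t<11-1); WM=11
i=6 t=14 v=5: → [13,17); WM=11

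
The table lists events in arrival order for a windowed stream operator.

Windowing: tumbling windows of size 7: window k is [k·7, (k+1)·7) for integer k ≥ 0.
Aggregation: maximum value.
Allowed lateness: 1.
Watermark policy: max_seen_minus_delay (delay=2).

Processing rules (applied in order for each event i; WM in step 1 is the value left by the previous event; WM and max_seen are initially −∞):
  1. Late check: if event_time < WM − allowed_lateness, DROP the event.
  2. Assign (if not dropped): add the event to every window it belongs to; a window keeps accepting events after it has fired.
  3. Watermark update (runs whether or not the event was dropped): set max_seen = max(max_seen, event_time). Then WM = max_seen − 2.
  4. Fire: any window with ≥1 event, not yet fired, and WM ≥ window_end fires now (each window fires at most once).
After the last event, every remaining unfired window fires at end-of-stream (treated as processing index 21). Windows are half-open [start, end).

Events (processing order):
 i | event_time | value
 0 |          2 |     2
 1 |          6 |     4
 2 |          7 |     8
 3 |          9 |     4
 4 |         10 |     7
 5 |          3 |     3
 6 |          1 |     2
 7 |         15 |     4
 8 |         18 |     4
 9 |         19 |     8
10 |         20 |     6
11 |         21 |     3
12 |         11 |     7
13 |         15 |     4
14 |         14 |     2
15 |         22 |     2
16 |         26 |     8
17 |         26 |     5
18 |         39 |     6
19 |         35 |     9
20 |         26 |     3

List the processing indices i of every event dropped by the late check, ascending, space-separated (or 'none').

i=0 t=2 v=2: → [0,7); WM=0
i=1 t=6 v=4: → [0,7); WM=4
i=2 t=7 v=8: → [7,14); WM=5
i=3 t=9 v=4: → [7,14); WM=7; [0,7) fires=4
i=4 t=10 v=7: → [7,14); WM=8
i=5 t=3 v=3: DROP (t<8-1); WM=8
i=6 t=1 v=2: DROP (t<8-1); WM=8
i=7 t=15 v=4: → [14,21); WM=13
i=8 t=18 v=4: → [14,21); WM=16; [7,14) fires=8
i=9 t=19 v=8: → [14,21); WM=17
i=10 t=20 v=6: → [14,21); WM=18
i=11 t=21 v=3: → [21,28); WM=19
i=12 t=11 v=7: DROP (t<19-1); WM=19
i=13 t=15 v=4: DROP (t<19-1); WM=19
i=14 t=14 v=2: DROP (t<19-1); WM=19
i=15 t=22 v=2: → [21,28); WM=20
i=16 t=26 v=8: → [21,28); WM=24; [14,21) fires=8
i=17 t=26 v=5: → [21,28); WM=24
i=18 t=39 v=6: → [35,42); WM=37; [21,28) fires=8
i=19 t=35 v=9: DROP (t<37-1); WM=37
i=20 t=26 v=3: DROP (t<37-1); WM=37

5 6 12 13 14 19 20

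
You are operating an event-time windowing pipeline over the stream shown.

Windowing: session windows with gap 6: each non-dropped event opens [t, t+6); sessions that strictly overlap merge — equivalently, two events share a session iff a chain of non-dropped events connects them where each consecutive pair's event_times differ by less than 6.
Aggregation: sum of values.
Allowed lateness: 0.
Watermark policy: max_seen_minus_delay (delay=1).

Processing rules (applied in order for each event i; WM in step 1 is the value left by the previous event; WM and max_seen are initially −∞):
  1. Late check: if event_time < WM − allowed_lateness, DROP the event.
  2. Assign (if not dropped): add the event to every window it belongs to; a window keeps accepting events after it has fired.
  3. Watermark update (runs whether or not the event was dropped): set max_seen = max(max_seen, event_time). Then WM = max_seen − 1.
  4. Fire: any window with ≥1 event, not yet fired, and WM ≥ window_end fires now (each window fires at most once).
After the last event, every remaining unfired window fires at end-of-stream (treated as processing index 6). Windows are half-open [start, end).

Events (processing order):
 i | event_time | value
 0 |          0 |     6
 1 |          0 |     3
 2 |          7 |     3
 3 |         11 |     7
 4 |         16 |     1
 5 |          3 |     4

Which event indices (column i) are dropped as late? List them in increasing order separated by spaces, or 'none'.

5

i=0 t=0 v=6: → [0,6); WM=-1
i=1 t=0 v=3: → [0,6); WM=-1
i=2 t=7 v=3: → [7,13); WM=6
i=3 t=11 v=7: → [7,17); WM=10
i=4 t=16 v=1: → [7,22); WM=15
i=5 t=3 v=4: DROP (t<15-0); WM=15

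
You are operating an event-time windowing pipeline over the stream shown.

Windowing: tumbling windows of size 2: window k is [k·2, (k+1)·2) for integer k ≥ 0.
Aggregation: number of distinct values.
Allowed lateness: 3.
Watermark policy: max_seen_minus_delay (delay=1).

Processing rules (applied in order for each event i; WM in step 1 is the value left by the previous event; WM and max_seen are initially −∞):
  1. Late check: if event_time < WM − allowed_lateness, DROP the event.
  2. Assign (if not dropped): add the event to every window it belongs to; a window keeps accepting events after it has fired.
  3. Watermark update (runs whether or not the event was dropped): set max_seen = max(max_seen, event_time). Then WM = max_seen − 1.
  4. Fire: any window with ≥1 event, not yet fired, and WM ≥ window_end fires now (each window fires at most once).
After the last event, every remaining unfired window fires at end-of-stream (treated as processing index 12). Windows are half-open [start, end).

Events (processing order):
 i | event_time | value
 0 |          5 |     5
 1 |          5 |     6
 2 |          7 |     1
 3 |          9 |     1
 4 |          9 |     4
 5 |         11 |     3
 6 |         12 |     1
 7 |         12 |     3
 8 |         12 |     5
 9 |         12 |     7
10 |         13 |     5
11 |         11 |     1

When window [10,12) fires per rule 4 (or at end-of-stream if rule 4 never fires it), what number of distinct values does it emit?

1

i=0 t=5 v=5: → [4,6); WM=4
i=1 t=5 v=6: → [4,6); WM=4
i=2 t=7 v=1: → [6,8); WM=6; [4,6) fires=2
i=3 t=9 v=1: → [8,10); WM=8; [6,8) fires=1
i=4 t=9 v=4: → [8,10); WM=8
i=5 t=11 v=3: → [10,12); WM=10; [8,10) fires=2
i=6 t=12 v=1: → [12,14); WM=11
i=7 t=12 v=3: → [12,14); WM=11
i=8 t=12 v=5: → [12,14); WM=11
i=9 t=12 v=7: → [12,14); WM=11
i=10 t=13 v=5: → [12,14); WM=12; [10,12) fires=1
i=11 t=11 v=1: → [10,12); WM=12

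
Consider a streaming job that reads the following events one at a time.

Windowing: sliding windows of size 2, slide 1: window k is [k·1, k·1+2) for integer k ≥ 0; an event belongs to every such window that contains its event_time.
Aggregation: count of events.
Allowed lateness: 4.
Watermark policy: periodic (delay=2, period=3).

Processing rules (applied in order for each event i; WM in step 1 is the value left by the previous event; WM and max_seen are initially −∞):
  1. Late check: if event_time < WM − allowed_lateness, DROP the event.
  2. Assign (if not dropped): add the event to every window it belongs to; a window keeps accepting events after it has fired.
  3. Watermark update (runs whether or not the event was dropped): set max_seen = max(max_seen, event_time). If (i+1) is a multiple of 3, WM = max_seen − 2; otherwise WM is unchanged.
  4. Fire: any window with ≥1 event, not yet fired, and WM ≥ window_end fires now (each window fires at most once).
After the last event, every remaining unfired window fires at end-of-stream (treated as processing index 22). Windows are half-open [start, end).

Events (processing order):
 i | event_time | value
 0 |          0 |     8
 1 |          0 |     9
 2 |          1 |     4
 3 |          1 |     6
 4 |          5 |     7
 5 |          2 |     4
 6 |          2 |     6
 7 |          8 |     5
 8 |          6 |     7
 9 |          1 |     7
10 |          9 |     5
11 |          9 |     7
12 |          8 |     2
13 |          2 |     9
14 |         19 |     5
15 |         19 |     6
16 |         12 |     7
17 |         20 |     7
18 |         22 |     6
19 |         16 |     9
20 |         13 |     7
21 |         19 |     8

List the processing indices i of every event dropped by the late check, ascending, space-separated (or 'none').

i=0 t=0 v=8: → [0,2); WM=−∞
i=1 t=0 v=9: → [0,2); WM=−∞
i=2 t=1 v=4: → [1,3),[0,2); WM=-1
i=3 t=1 v=6: → [1,3),[0,2); WM=-1
i=4 t=5 v=7: → [5,7),[4,6); WM=-1
i=5 t=2 v=4: → [2,4),[1,3); WM=3; [0,2) fires=4 [1,3) fires=3
i=6 t=2 v=6: → [2,4),[1,3); WM=3
i=7 t=8 v=5: → [8,10),[7,9); WM=3
i=8 t=6 v=7: → [6,8),[5,7); WM=6; [2,4) fires=2 [4,6) fires=1
i=9 t=1 v=7: DROP (t<6-4); WM=6
i=10 t=9 v=5: → [9,11),[8,10); WM=6
i=11 t=9 v=7: → [9,11),[8,10); WM=7; [5,7) fires=2
i=12 t=8 v=2: → [8,10),[7,9); WM=7
i=13 t=2 v=9: DROP (t<7-4); WM=7
i=14 t=19 v=5: → [19,21),[18,20); WM=17; [6,8) fires=1 [7,9) fires=2 [8,10) fires=4 [9,11) fires=2
i=15 t=19 v=6: → [19,21),[18,20); WM=17
i=16 t=12 v=7: DROP (t<17-4); WM=17
i=17 t=20 v=7: → [20,22),[19,21); WM=18
i=18 t=22 v=6: → [22,24),[21,23); WM=18
i=19 t=16 v=9: → [16,18),[15,17); WM=18; [15,17) fires=1 [16,18) fires=1
i=20 t=13 v=7: DROP (t<18-4); WM=20; [18,20) fires=2
i=21 t=19 v=8: → [19,21),[18,20); WM=20

9 13 16 20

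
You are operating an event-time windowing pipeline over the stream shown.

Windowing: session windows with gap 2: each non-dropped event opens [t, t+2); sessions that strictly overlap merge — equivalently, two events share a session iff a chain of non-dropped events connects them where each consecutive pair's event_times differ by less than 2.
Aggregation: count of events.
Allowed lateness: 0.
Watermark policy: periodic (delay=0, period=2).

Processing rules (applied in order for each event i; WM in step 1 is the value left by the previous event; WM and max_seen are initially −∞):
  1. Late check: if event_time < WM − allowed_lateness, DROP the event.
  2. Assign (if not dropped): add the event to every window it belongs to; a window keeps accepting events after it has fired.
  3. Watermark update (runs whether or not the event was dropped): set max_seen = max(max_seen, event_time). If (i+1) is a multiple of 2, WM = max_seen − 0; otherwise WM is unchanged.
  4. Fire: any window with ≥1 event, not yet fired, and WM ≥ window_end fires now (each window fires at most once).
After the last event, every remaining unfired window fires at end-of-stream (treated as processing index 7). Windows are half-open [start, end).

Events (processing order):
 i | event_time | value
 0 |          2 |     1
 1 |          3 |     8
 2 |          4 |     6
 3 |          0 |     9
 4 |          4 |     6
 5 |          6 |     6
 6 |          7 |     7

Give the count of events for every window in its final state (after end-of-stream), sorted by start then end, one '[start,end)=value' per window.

[2,6)=4 [6,9)=2

i=0 t=2 v=1: → [2,4); WM=−∞
i=1 t=3 v=8: → [2,5); WM=3
i=2 t=4 v=6: → [2,6); WM=3
i=3 t=0 v=9: DROP (t<3-0); WM=4
i=4 t=4 v=6: → [2,6); WM=4
i=5 t=6 v=6: → [6,8); WM=6
i=6 t=7 v=7: → [6,9); WM=6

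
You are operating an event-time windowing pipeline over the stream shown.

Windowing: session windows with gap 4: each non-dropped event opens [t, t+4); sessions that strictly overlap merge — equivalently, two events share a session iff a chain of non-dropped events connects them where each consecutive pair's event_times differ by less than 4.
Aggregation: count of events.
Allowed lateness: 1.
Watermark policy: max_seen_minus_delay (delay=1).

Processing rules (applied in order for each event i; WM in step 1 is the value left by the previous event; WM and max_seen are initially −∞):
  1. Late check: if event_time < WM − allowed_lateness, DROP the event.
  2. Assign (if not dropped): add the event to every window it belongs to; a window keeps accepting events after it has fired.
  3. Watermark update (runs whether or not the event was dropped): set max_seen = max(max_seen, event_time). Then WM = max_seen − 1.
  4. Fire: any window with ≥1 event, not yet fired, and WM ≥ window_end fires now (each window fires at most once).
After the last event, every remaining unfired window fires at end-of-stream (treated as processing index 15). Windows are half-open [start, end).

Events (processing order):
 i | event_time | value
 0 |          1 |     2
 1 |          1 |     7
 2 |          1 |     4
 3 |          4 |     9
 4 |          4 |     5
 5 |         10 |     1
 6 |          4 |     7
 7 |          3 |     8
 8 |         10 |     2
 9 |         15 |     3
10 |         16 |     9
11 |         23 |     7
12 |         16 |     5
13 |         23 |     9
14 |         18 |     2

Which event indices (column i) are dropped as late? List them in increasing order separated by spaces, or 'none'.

i=0 t=1 v=2: → [1,5); WM=0
i=1 t=1 v=7: → [1,5); WM=0
i=2 t=1 v=4: → [1,5); WM=0
i=3 t=4 v=9: → [1,8); WM=3
i=4 t=4 v=5: → [1,8); WM=3
i=5 t=10 v=1: → [10,14); WM=9
i=6 t=4 v=7: DROP (t<9-1); WM=9
i=7 t=3 v=8: DROP (t<9-1); WM=9
i=8 t=10 v=2: → [10,14); WM=9
i=9 t=15 v=3: → [15,19); WM=14
i=10 t=16 v=9: → [15,20); WM=15
i=11 t=23 v=7: → [23,27); WM=22
i=12 t=16 v=5: DROP (t<22-1); WM=22
i=13 t=23 v=9: → [23,27); WM=22
i=14 t=18 v=2: DROP (t<22-1); WM=22

6 7 12 14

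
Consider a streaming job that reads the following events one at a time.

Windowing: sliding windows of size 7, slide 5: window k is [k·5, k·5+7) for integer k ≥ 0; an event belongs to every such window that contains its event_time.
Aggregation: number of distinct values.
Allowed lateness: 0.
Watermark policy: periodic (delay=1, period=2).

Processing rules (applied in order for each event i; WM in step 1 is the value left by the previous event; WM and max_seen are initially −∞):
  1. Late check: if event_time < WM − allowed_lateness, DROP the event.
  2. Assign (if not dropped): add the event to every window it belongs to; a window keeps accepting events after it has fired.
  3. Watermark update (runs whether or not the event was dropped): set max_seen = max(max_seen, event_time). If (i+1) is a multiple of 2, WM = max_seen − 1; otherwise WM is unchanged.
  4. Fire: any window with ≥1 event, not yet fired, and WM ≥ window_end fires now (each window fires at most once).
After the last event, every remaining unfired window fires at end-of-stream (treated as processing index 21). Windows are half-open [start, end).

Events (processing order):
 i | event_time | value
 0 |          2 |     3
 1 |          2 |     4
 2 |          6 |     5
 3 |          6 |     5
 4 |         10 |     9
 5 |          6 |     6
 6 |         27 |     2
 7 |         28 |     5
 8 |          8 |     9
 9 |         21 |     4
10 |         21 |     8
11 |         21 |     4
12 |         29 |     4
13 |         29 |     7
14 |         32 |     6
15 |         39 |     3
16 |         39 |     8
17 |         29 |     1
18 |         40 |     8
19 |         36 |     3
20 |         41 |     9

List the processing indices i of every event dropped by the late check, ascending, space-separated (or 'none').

8 9 10 11 17 19

i=0 t=2 v=3: → [0,7); WM=−∞
i=1 t=2 v=4: → [0,7); WM=1
i=2 t=6 v=5: → [5,12),[0,7); WM=1
i=3 t=6 v=5: → [5,12),[0,7); WM=5
i=4 t=10 v=9: → [10,17),[5,12); WM=5
i=5 t=6 v=6: → [5,12),[0,7); WM=9; [0,7) fires=4
i=6 t=27 v=2: → [25,32); WM=9
i=7 t=28 v=5: → [25,32); WM=27; [5,12) fires=3 [10,17) fires=1
i=8 t=8 v=9: DROP (t<27-0); WM=27
i=9 t=21 v=4: DROP (t<27-0); WM=27
i=10 t=21 v=8: DROP (t<27-0); WM=27
i=11 t=21 v=4: DROP (t<27-0); WM=27
i=12 t=29 v=4: → [25,32); WM=27
i=13 t=29 v=7: → [25,32); WM=28
i=14 t=32 v=6: → [30,37); WM=28
i=15 t=39 v=3: → [35,42); WM=38; [25,32) fires=4 [30,37) fires=1
i=16 t=39 v=8: → [35,42); WM=38
i=17 t=29 v=1: DROP (t<38-0); WM=38
i=18 t=40 v=8: → [40,47),[35,42); WM=38
i=19 t=36 v=3: DROP (t<38-0); WM=39
i=20 t=41 v=9: → [40,47),[35,42); WM=39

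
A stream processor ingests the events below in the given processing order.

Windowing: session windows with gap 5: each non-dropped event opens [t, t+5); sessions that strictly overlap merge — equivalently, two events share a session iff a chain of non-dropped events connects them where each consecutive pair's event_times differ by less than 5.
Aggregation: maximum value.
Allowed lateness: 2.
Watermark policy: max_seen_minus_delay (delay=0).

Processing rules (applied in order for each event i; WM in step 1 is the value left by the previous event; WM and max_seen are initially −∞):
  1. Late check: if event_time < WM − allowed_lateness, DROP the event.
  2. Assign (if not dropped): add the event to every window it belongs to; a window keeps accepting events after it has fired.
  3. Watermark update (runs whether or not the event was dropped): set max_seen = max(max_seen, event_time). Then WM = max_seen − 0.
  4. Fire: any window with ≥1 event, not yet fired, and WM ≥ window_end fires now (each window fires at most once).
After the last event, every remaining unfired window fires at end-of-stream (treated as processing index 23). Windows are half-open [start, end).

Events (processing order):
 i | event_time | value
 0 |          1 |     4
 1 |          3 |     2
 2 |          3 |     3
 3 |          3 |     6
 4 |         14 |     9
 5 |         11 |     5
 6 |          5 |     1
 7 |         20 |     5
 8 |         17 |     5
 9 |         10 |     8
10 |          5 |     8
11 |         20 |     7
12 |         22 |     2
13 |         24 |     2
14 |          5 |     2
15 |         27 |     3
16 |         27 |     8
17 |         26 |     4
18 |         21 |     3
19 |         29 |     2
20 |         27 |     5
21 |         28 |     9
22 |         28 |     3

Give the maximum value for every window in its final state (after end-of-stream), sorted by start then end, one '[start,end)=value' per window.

[1,8)=6 [14,19)=9 [20,34)=9

i=0 t=1 v=4: → [1,6); WM=1
i=1 t=3 v=2: → [1,8); WM=3
i=2 t=3 v=3: → [1,8); WM=3
i=3 t=3 v=6: → [1,8); WM=3
i=4 t=14 v=9: → [14,19); WM=14
i=5 t=11 v=5: DROP (t<14-2); WM=14
i=6 t=5 v=1: DROP (t<14-2); WM=14
i=7 t=20 v=5: → [20,25); WM=20
i=8 t=17 v=5: DROP (t<20-2); WM=20
i=9 t=10 v=8: DROP (t<20-2); WM=20
i=10 t=5 v=8: DROP (t<20-2); WM=20
i=11 t=20 v=7: → [20,25); WM=20
i=12 t=22 v=2: → [20,27); WM=22
i=13 t=24 v=2: → [20,29); WM=24
i=14 t=5 v=2: DROP (t<24-2); WM=24
i=15 t=27 v=3: → [20,32); WM=27
i=16 t=27 v=8: → [20,32); WM=27
i=17 t=26 v=4: → [20,32); WM=27
i=18 t=21 v=3: DROP (t<27-2); WM=27
i=19 t=29 v=2: → [20,34); WM=29
i=20 t=27 v=5: → [20,34); WM=29
i=21 t=28 v=9: → [20,34); WM=29
i=22 t=28 v=3: → [20,34); WM=29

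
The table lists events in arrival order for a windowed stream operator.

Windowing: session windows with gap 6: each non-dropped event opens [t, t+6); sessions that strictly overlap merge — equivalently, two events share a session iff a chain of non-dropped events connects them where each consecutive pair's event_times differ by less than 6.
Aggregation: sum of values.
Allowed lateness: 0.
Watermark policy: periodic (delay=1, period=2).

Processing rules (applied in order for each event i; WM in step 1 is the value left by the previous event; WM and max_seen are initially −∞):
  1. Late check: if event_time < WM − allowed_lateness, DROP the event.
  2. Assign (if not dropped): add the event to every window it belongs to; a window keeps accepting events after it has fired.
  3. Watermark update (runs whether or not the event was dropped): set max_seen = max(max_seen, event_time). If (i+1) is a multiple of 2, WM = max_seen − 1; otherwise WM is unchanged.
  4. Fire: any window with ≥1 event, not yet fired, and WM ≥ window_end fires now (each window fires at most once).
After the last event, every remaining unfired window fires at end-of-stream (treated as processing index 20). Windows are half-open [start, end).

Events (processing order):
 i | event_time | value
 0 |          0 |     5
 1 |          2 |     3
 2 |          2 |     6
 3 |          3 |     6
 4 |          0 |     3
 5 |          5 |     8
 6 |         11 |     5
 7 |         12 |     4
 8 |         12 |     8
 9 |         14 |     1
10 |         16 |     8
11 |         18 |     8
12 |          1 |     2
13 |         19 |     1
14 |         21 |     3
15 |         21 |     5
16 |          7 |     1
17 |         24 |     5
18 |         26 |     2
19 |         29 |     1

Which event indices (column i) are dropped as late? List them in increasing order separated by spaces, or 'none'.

i=0 t=0 v=5: → [0,6); WM=−∞
i=1 t=2 v=3: → [0,8); WM=1
i=2 t=2 v=6: → [0,8); WM=1
i=3 t=3 v=6: → [0,9); WM=2
i=4 t=0 v=3: DROP (t<2-0); WM=2
i=5 t=5 v=8: → [0,11); WM=4
i=6 t=11 v=5: → [11,17); WM=4
i=7 t=12 v=4: → [11,18); WM=11
i=8 t=12 v=8: → [11,18); WM=11
i=9 t=14 v=1: → [11,20); WM=13
i=10 t=16 v=8: → [11,22); WM=13
i=11 t=18 v=8: → [11,24); WM=17
i=12 t=1 v=2: DROP (t<17-0); WM=17
i=13 t=19 v=1: → [11,25); WM=18
i=14 t=21 v=3: → [11,27); WM=18
i=15 t=21 v=5: → [11,27); WM=20
i=16 t=7 v=1: DROP (t<20-0); WM=20
i=17 t=24 v=5: → [11,30); WM=23
i=18 t=26 v=2: → [11,32); WM=23
i=19 t=29 v=1: → [11,35); WM=28

4 12 16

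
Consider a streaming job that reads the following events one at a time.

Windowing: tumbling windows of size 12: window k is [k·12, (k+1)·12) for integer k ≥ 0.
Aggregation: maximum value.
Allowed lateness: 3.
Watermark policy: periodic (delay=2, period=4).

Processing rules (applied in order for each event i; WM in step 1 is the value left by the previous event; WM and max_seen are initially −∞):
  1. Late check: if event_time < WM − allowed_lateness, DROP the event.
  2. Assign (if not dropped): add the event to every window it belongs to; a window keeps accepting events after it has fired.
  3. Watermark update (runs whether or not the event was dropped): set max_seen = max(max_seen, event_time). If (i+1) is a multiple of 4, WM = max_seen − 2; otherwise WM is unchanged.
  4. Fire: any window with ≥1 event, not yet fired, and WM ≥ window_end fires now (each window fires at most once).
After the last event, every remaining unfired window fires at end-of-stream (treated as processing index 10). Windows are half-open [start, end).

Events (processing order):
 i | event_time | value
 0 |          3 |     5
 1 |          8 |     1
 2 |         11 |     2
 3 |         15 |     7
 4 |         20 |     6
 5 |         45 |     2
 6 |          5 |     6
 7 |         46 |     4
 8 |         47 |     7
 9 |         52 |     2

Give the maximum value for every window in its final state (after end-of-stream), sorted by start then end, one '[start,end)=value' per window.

i=0 t=3 v=5: → [0,12); WM=−∞
i=1 t=8 v=1: → [0,12); WM=−∞
i=2 t=11 v=2: → [0,12); WM=−∞
i=3 t=15 v=7: → [12,24); WM=13; [0,12) fires=5
i=4 t=20 v=6: → [12,24); WM=13
i=5 t=45 v=2: → [36,48); WM=13
i=6 t=5 v=6: DROP (t<13-3); WM=13
i=7 t=46 v=4: → [36,48); WM=44; [12,24) fires=7
i=8 t=47 v=7: → [36,48); WM=44
i=9 t=52 v=2: → [48,60); WM=44

[0,12)=5 [12,24)=7 [36,48)=7 [48,60)=2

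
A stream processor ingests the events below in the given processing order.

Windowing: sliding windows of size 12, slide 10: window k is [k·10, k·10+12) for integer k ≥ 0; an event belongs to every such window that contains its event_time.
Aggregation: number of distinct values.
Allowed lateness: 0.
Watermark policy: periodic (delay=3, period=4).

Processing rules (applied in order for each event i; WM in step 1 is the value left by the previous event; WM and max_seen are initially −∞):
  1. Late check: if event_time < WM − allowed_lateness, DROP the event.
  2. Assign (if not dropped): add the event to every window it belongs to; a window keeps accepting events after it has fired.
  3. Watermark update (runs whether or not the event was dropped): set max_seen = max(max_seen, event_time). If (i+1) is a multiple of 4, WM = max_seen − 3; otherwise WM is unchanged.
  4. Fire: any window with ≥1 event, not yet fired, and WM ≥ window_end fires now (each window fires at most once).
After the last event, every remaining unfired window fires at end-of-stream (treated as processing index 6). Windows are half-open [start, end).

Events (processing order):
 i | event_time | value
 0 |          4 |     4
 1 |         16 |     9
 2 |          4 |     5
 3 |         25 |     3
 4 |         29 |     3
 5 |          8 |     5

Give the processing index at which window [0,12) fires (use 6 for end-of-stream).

3

i=0 t=4 v=4: → [0,12); WM=−∞
i=1 t=16 v=9: → [10,22); WM=−∞
i=2 t=4 v=5: → [0,12); WM=−∞
i=3 t=25 v=3: → [20,32); WM=22; [0,12) fires=2 [10,22) fires=1
i=4 t=29 v=3: → [20,32); WM=22
i=5 t=8 v=5: DROP (t<22-0); WM=22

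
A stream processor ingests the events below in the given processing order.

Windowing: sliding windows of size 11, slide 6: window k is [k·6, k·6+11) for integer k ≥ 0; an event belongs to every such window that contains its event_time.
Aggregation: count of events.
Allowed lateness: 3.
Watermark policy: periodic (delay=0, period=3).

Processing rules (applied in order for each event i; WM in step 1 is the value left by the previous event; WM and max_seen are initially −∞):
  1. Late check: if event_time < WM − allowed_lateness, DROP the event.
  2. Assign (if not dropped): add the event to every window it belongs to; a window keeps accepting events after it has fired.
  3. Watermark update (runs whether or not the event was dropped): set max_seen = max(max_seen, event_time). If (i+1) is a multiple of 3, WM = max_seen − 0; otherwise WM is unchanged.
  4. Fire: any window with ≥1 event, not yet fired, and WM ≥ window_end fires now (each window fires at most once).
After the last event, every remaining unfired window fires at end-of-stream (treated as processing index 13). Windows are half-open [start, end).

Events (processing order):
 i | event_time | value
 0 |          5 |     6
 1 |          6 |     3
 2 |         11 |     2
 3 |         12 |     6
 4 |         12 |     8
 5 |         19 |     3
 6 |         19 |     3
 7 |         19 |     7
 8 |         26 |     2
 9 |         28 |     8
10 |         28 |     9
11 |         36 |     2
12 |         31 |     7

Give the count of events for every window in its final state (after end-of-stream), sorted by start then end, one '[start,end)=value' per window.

[0,11)=2 [6,17)=4 [12,23)=5 [18,29)=6 [24,35)=3 [30,41)=1 [36,47)=1

i=0 t=5 v=6: → [0,11); WM=−∞
i=1 t=6 v=3: → [6,17),[0,11); WM=−∞
i=2 t=11 v=2: → [6,17); WM=11; [0,11) fires=2
i=3 t=12 v=6: → [12,23),[6,17); WM=11
i=4 t=12 v=8: → [12,23),[6,17); WM=11
i=5 t=19 v=3: → [18,29),[12,23); WM=19; [6,17) fires=4
i=6 t=19 v=3: → [18,29),[12,23); WM=19
i=7 t=19 v=7: → [18,29),[12,23); WM=19
i=8 t=26 v=2: → [24,35),[18,29); WM=26; [12,23) fires=5
i=9 t=28 v=8: → [24,35),[18,29); WM=26
i=10 t=28 v=9: → [24,35),[18,29); WM=26
i=11 t=36 v=2: → [36,47),[30,41); WM=36; [18,29) fires=6 [24,35) fires=3
i=12 t=31 v=7: DROP (t<36-3); WM=36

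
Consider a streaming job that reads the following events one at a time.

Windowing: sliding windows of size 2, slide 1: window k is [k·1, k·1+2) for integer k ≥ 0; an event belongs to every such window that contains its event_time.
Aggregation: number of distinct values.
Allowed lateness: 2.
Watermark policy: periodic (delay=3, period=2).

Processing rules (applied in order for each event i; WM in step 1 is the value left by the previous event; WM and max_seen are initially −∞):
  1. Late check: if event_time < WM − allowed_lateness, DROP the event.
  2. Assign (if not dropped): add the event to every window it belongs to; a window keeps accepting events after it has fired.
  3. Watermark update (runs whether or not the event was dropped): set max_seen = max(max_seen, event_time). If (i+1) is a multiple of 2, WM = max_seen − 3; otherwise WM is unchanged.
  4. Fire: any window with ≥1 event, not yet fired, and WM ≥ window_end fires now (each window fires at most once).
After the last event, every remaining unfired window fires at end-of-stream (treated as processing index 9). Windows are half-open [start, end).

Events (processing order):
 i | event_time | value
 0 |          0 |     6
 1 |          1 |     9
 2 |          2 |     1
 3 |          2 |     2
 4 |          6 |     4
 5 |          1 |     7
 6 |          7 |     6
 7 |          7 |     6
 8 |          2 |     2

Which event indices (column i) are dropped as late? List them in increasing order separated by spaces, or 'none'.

none

i=0 t=0 v=6: → [0,2); WM=−∞
i=1 t=1 v=9: → [1,3),[0,2); WM=-2
i=2 t=2 v=1: → [2,4),[1,3); WM=-2
i=3 t=2 v=2: → [2,4),[1,3); WM=-1
i=4 t=6 v=4: → [6,8),[5,7); WM=-1
i=5 t=1 v=7: → [1,3),[0,2); WM=3; [0,2) fires=3 [1,3) fires=4
i=6 t=7 v=6: → [7,9),[6,8); WM=3
i=7 t=7 v=6: → [7,9),[6,8); WM=4; [2,4) fires=2
i=8 t=2 v=2: → [2,4),[1,3); WM=4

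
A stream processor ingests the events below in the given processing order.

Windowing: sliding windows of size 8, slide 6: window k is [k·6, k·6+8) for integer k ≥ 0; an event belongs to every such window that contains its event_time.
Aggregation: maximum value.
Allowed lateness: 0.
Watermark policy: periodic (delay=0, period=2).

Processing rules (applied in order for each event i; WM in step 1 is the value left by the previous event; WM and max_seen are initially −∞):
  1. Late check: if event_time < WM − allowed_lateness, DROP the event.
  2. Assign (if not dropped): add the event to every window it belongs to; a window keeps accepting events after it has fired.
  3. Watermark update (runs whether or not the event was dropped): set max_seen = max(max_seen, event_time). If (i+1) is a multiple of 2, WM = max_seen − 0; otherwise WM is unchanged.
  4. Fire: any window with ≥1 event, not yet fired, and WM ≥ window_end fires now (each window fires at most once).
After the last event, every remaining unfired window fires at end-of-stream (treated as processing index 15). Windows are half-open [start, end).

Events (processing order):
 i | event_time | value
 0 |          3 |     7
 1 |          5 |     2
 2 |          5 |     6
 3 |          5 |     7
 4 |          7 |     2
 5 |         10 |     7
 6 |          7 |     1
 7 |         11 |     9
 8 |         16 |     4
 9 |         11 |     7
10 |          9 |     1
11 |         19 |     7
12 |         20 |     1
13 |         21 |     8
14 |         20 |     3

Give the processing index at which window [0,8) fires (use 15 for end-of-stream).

5

i=0 t=3 v=7: → [0,8); WM=−∞
i=1 t=5 v=2: → [0,8); WM=5
i=2 t=5 v=6: → [0,8); WM=5
i=3 t=5 v=7: → [0,8); WM=5
i=4 t=7 v=2: → [6,14),[0,8); WM=5
i=5 t=10 v=7: → [6,14); WM=10; [0,8) fires=7
i=6 t=7 v=1: DROP (t<10-0); WM=10
i=7 t=11 v=9: → [6,14); WM=11
i=8 t=16 v=4: → [12,20); WM=11
i=9 t=11 v=7: → [6,14); WM=16; [6,14) fires=9
i=10 t=9 v=1: DROP (t<16-0); WM=16
i=11 t=19 v=7: → [18,26),[12,20); WM=19
i=12 t=20 v=1: → [18,26); WM=19
i=13 t=21 v=8: → [18,26); WM=21; [12,20) fires=7
i=14 t=20 v=3: DROP (t<21-0); WM=21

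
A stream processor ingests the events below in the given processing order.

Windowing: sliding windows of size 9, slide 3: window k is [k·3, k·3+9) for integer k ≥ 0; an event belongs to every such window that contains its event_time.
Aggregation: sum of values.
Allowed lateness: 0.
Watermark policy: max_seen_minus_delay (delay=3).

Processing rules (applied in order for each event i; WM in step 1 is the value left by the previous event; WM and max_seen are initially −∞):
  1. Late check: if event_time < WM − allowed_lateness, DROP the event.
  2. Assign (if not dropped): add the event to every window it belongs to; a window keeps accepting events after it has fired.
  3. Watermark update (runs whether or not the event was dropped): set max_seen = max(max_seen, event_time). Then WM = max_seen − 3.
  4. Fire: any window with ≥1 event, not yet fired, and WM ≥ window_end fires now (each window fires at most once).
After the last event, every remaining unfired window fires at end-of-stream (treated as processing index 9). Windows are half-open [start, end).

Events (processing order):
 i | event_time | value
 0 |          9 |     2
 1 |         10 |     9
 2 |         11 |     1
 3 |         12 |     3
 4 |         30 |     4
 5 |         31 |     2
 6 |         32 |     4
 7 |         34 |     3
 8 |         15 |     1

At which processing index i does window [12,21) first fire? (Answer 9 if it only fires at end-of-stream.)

4

i=0 t=9 v=2: → [9,18),[6,15),[3,12); WM=6
i=1 t=10 v=9: → [9,18),[6,15),[3,12); WM=7
i=2 t=11 v=1: → [9,18),[6,15),[3,12); WM=8
i=3 t=12 v=3: → [12,21),[9,18),[6,15); WM=9
i=4 t=30 v=4: → [30,39),[27,36),[24,33); WM=27; [3,12) fires=12 [6,15) fires=15 [9,18) fires=15 [12,21) fires=3
i=5 t=31 v=2: → [30,39),[27,36),[24,33); WM=28
i=6 t=32 v=4: → [30,39),[27,36),[24,33); WM=29
i=7 t=34 v=3: → [33,42),[30,39),[27,36); WM=31
i=8 t=15 v=1: DROP (t<31-0); WM=31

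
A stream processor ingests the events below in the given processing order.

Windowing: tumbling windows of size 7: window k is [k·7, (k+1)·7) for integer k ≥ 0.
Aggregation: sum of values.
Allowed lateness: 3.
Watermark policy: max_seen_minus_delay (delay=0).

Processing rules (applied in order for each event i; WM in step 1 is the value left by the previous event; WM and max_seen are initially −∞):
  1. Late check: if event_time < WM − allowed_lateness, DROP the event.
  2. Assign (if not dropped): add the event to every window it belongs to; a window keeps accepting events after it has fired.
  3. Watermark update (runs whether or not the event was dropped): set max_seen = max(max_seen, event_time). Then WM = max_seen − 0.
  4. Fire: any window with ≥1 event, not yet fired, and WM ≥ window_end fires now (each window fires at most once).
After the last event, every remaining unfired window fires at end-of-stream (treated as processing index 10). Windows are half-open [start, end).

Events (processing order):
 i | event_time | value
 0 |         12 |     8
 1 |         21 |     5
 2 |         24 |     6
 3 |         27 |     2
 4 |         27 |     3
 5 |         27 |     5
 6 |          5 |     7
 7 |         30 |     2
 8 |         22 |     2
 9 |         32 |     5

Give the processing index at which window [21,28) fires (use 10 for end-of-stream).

7

i=0 t=12 v=8: → [7,14); WM=12
i=1 t=21 v=5: → [21,28); WM=21; [7,14) fires=8
i=2 t=24 v=6: → [21,28); WM=24
i=3 t=27 v=2: → [21,28); WM=27
i=4 t=27 v=3: → [21,28); WM=27
i=5 t=27 v=5: → [21,28); WM=27
i=6 t=5 v=7: DROP (t<27-3); WM=27
i=7 t=30 v=2: → [28,35); WM=30; [21,28) fires=21
i=8 t=22 v=2: DROP (t<30-3); WM=30
i=9 t=32 v=5: → [28,35); WM=32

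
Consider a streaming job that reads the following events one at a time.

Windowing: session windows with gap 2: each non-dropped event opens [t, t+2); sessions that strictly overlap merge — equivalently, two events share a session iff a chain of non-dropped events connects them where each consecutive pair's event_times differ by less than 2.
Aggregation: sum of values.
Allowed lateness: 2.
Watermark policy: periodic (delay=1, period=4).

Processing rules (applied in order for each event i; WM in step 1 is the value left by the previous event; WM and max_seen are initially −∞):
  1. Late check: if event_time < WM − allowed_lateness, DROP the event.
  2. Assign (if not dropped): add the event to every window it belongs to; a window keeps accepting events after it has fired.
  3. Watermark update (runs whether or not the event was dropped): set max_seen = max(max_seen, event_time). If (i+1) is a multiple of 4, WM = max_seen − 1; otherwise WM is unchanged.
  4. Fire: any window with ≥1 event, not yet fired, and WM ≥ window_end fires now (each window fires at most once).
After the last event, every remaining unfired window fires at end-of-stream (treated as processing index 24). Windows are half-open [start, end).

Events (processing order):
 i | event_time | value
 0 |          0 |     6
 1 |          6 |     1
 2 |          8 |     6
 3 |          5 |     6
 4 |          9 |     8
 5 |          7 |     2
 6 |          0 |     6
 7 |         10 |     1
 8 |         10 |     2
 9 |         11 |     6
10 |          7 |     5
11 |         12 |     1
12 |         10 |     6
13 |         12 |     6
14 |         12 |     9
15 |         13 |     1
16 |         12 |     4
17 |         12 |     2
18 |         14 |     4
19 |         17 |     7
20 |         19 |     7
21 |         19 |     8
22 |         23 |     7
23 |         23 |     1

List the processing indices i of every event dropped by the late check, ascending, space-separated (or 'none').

i=0 t=0 v=6: → [0,2); WM=−∞
i=1 t=6 v=1: → [6,8); WM=−∞
i=2 t=8 v=6: → [8,10); WM=−∞
i=3 t=5 v=6: → [5,8); WM=7
i=4 t=9 v=8: → [8,11); WM=7
i=5 t=7 v=2: → [5,11); WM=7
i=6 t=0 v=6: DROP (t<7-2); WM=7
i=7 t=10 v=1: → [5,12); WM=9
i=8 t=10 v=2: → [5,12); WM=9
i=9 t=11 v=6: → [5,13); WM=9
i=10 t=7 v=5: → [5,13); WM=9
i=11 t=12 v=1: → [5,14); WM=11
i=12 t=10 v=6: → [5,14); WM=11
i=13 t=12 v=6: → [5,14); WM=11
i=14 t=12 v=9: → [5,14); WM=11
i=15 t=13 v=1: → [5,15); WM=12
i=16 t=12 v=4: → [5,15); WM=12
i=17 t=12 v=2: → [5,15); WM=12
i=18 t=14 v=4: → [5,16); WM=12
i=19 t=17 v=7: → [17,19); WM=16
i=20 t=19 v=7: → [19,21); WM=16
i=21 t=19 v=8: → [19,21); WM=16
i=22 t=23 v=7: → [23,25); WM=16
i=23 t=23 v=1: → [23,25); WM=22

6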